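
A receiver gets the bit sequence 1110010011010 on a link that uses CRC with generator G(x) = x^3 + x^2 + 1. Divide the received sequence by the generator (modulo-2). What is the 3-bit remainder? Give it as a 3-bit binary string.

000

Modulo-2 division of 1110010011010 by 1101:
  pos 0: 1110 XOR 1101 = 0011
  pos 2: 1101 XOR 1101 = 0000
  pos 8: 1101 XOR 1101 = 0000
Remainder = 000 (zero — the frame passes the CRC check).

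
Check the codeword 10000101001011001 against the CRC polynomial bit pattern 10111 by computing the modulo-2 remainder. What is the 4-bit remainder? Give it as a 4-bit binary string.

0010

Modulo-2 division of 10000101001011001 by 10111:
  pos 0: 10000 XOR 10111 = 00111
  pos 2: 11110 XOR 10111 = 01001
  pos 3: 10011 XOR 10111 = 00100
  pos 5: 10000 XOR 10111 = 00111
  pos 7: 11110 XOR 10111 = 01001
  pos 8: 10011 XOR 10111 = 00100
  pos 10: 10010 XOR 10111 = 00101
  pos 12: 10101 XOR 10111 = 00010
Remainder = 0010 (nonzero — an error is detected).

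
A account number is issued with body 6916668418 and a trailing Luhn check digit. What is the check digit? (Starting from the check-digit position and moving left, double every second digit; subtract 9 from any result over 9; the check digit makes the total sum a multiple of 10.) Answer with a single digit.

8

Partial digits right→left: 8 1 4 8 6 6 6 1 9 6
Double every second digit counting from the check-digit position (so the 1st, 3rd, 5th, ... of the partial from the right).
  doubled (with −9 where >9): 7 8 3 3 9 → sum 30
  kept as-is: 1 8 6 1 6 → sum 22
Total = 30 + 22 = 52.
Check digit = (10 − (52 mod 10)) mod 10 = 8.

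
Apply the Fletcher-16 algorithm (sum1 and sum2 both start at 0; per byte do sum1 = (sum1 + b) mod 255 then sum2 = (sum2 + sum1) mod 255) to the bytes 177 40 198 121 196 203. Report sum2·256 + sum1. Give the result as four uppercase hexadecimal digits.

CFAA

Running sums (mod 255):
  after byte 0 (177): sum1=177, sum2=177
  after byte 1 (40): sum1=217, sum2=139
  after byte 2 (198): sum1=160, sum2=44
  after byte 3 (121): sum1=26, sum2=70
  after byte 4 (196): sum1=222, sum2=37
  after byte 5 (203): sum1=170, sum2=207
Checksum = sum2·256 + sum1 = 207·256 + 170 = 53162 = 0xCFAA.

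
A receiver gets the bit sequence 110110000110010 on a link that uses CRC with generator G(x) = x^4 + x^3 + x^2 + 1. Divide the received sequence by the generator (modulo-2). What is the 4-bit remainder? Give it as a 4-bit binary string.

0010

Modulo-2 division of 110110000110010 by 11101:
  pos 0: 11011 XOR 11101 = 00110
  pos 2: 11000 XOR 11101 = 00101
  pos 4: 10100 XOR 11101 = 01001
  pos 5: 10011 XOR 11101 = 01110
  pos 6: 11101 XOR 11101 = 00000
Remainder = 0010 (nonzero — an error is detected).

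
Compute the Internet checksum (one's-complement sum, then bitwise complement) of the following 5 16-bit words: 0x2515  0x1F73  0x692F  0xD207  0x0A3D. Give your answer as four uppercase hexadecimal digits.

7603

One's-complement addition (fold any carry out of bit 15 back into bit 0):
  0x2515 + 0x1F73 = 0x04488
  0x4488 + 0x692F = 0x0ADB7
  0xADB7 + 0xD207 = 0x17FBE → wrap carry → 0x7FBF
  0x7FBF + 0x0A3D = 0x089FC
One's-complement sum = 0x89FC.
Checksum = ~0x89FC & 0xFFFF = 0x7603.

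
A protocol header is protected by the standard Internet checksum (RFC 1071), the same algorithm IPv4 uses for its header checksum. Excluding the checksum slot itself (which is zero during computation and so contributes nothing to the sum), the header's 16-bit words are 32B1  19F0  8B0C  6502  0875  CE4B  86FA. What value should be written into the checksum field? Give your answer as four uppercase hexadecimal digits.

One's-complement addition (fold any carry out of bit 15 back into bit 0):
  0x32B1 + 0x19F0 = 0x04CA1
  0x4CA1 + 0x8B0C = 0x0D7AD
  0xD7AD + 0x6502 = 0x13CAF → wrap carry → 0x3CB0
  0x3CB0 + 0x0875 = 0x04525
  0x4525 + 0xCE4B = 0x11370 → wrap carry → 0x1371
  0x1371 + 0x86FA = 0x09A6B
One's-complement sum = 0x9A6B.
Checksum = ~0x9A6B & 0xFFFF = 0x6594.

6594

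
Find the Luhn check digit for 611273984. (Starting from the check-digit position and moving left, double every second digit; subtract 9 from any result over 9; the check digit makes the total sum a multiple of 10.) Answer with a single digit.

9

Partial digits right→left: 4 8 9 3 7 2 1 1 6
Double every second digit counting from the check-digit position (so the 1st, 3rd, 5th, ... of the partial from the right).
  doubled (with −9 where >9): 8 9 5 2 3 → sum 27
  kept as-is: 8 3 2 1 → sum 14
Total = 27 + 14 = 41.
Check digit = (10 − (41 mod 10)) mod 10 = 9.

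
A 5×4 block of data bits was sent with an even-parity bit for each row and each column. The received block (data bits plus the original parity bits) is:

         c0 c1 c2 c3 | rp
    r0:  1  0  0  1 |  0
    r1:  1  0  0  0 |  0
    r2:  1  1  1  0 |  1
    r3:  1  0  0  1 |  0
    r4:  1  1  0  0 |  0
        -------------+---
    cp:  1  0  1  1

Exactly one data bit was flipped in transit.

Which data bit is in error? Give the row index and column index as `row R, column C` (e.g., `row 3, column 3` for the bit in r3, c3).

row 1, column 3

Recompute each row's even parity and compare to rp:
  r0: data parity 0, sent rp 0 → ok
  r1: data parity 1, sent rp 0 → mismatch
  r2: data parity 1, sent rp 1 → ok
  r3: data parity 0, sent rp 0 → ok
  r4: data parity 0, sent rp 0 → ok
Recompute each column's even parity and compare to cp:
  c0: data parity 1, sent cp 1 → ok
  c1: data parity 0, sent cp 0 → ok
  c2: data parity 1, sent cp 1 → ok
  c3: data parity 0, sent cp 1 → mismatch
Exactly one row (r1) and one column (c3) fail → the flipped bit is at their intersection.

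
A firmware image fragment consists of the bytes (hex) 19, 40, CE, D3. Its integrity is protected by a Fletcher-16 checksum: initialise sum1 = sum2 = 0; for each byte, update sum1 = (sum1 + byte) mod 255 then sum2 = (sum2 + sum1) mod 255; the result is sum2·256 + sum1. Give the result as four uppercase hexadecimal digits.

96FB

Running sums (mod 255):
  after byte 0 (19): sum1=25, sum2=25
  after byte 1 (40): sum1=89, sum2=114
  after byte 2 (CE): sum1=40, sum2=154
  after byte 3 (D3): sum1=251, sum2=150
Checksum = sum2·256 + sum1 = 150·256 + 251 = 38651 = 0x96FB.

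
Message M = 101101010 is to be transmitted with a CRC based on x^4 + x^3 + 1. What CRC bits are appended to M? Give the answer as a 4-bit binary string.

Append 4 zeros: 1011010100000. Divide by 11001 (XOR where the leading bit is 1):
  pos 0: 10110 XOR 11001 = 01111
  pos 1: 11111 XOR 11001 = 00110
  pos 3: 11001 XOR 11001 = 00000
Remainder (last 4 bits) = 0000. This is the CRC / FCS.

0000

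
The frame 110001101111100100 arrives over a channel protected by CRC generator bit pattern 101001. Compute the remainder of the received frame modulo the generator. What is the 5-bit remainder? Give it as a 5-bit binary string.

Modulo-2 division of 110001101111100100 by 101001:
  pos 0: 110001 XOR 101001 = 011000
  pos 1: 110001 XOR 101001 = 011000
  pos 2: 110000 XOR 101001 = 011001
  pos 3: 110011 XOR 101001 = 011010
  pos 4: 110101 XOR 101001 = 011100
  pos 5: 111001 XOR 101001 = 010000
  pos 6: 100001 XOR 101001 = 001000
  pos 8: 100010 XOR 101001 = 001011
  pos 10: 101101 XOR 101001 = 000100
Remainder = 10000 (nonzero — an error is detected).

10000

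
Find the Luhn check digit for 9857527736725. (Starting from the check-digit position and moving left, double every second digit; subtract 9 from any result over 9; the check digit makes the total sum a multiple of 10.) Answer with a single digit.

0

Partial digits right→left: 5 2 7 6 3 7 7 2 5 7 5 8 9
Double every second digit counting from the check-digit position (so the 1st, 3rd, 5th, ... of the partial from the right).
  doubled (with −9 where >9): 1 5 6 5 1 1 9 → sum 28
  kept as-is: 2 6 7 2 7 8 → sum 32
Total = 28 + 32 = 60.
Check digit = (10 − (60 mod 10)) mod 10 = 0.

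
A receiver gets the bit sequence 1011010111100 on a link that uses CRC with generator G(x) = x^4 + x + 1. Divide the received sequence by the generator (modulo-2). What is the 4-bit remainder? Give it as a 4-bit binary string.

Modulo-2 division of 1011010111100 by 10011:
  pos 0: 10110 XOR 10011 = 00101
  pos 2: 10110 XOR 10011 = 00101
  pos 4: 10111 XOR 10011 = 00100
  pos 6: 10011 XOR 10011 = 00000
Remainder = 0000 (zero — the frame passes the CRC check).

0000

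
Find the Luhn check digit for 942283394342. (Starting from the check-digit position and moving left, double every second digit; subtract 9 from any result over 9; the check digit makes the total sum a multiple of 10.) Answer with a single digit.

3

Partial digits right→left: 2 4 3 4 9 3 3 8 2 2 4 9
Double every second digit counting from the check-digit position (so the 1st, 3rd, 5th, ... of the partial from the right).
  doubled (with −9 where >9): 4 6 9 6 4 8 → sum 37
  kept as-is: 4 4 3 8 2 9 → sum 30
Total = 37 + 30 = 67.
Check digit = (10 − (67 mod 10)) mod 10 = 3.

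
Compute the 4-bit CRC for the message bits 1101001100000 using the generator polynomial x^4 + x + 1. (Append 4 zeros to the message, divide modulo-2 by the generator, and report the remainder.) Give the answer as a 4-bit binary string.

0011

Append 4 zeros: 11010011000000000. Divide by 10011 (XOR where the leading bit is 1):
  pos 0: 11010 XOR 10011 = 01001
  pos 1: 10010 XOR 10011 = 00001
  pos 5: 11100 XOR 10011 = 01111
  pos 6: 11110 XOR 10011 = 01101
  pos 7: 11010 XOR 10011 = 01001
  pos 8: 10010 XOR 10011 = 00001
  pos 12: 10000 XOR 10011 = 00011
Remainder (last 4 bits) = 0011. This is the CRC / FCS.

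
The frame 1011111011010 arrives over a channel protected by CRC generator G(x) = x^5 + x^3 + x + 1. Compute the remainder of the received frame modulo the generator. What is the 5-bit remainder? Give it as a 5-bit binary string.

Modulo-2 division of 1011111011010 by 101011:
  pos 0: 101111 XOR 101011 = 000100
  pos 3: 100101 XOR 101011 = 001110
  pos 5: 111010 XOR 101011 = 010001
  pos 6: 100011 XOR 101011 = 001000
Remainder = 10000 (nonzero — an error is detected).

10000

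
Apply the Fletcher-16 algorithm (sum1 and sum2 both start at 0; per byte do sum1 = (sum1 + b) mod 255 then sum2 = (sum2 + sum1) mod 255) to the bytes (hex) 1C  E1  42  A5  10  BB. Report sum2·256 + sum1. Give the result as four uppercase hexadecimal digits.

Running sums (mod 255):
  after byte 0 (1C): sum1=28, sum2=28
  after byte 1 (E1): sum1=253, sum2=26
  after byte 2 (42): sum1=64, sum2=90
  after byte 3 (A5): sum1=229, sum2=64
  after byte 4 (10): sum1=245, sum2=54
  after byte 5 (BB): sum1=177, sum2=231
Checksum = sum2·256 + sum1 = 231·256 + 177 = 59313 = 0xE7B1.

E7B1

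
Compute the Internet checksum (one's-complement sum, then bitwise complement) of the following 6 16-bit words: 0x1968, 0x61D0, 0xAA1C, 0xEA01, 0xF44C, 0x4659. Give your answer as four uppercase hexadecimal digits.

One's-complement addition (fold any carry out of bit 15 back into bit 0):
  0x1968 + 0x61D0 = 0x07B38
  0x7B38 + 0xAA1C = 0x12554 → wrap carry → 0x2555
  0x2555 + 0xEA01 = 0x10F56 → wrap carry → 0x0F57
  0x0F57 + 0xF44C = 0x103A3 → wrap carry → 0x03A4
  0x03A4 + 0x4659 = 0x049FD
One's-complement sum = 0x49FD.
Checksum = ~0x49FD & 0xFFFF = 0xB602.

B602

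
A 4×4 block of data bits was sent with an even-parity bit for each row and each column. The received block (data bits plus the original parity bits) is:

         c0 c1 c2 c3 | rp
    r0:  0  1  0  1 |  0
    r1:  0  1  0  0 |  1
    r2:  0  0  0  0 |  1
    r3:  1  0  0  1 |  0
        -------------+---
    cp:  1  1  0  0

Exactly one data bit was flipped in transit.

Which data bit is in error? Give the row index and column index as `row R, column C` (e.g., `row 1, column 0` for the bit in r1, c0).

Recompute each row's even parity and compare to rp:
  r0: data parity 0, sent rp 0 → ok
  r1: data parity 1, sent rp 1 → ok
  r2: data parity 0, sent rp 1 → mismatch
  r3: data parity 0, sent rp 0 → ok
Recompute each column's even parity and compare to cp:
  c0: data parity 1, sent cp 1 → ok
  c1: data parity 0, sent cp 1 → mismatch
  c2: data parity 0, sent cp 0 → ok
  c3: data parity 0, sent cp 0 → ok
Exactly one row (r2) and one column (c1) fail → the flipped bit is at their intersection.

row 2, column 1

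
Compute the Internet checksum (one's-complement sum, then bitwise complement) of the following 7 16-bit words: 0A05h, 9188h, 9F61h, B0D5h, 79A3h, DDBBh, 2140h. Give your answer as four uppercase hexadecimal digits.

One's-complement addition (fold any carry out of bit 15 back into bit 0):
  0x0A05 + 0x9188 = 0x09B8D
  0x9B8D + 0x9F61 = 0x13AEE → wrap carry → 0x3AEF
  0x3AEF + 0xB0D5 = 0x0EBC4
  0xEBC4 + 0x79A3 = 0x16567 → wrap carry → 0x6568
  0x6568 + 0xDDBB = 0x14323 → wrap carry → 0x4324
  0x4324 + 0x2140 = 0x06464
One's-complement sum = 0x6464.
Checksum = ~0x6464 & 0xFFFF = 0x9B9B.

9B9B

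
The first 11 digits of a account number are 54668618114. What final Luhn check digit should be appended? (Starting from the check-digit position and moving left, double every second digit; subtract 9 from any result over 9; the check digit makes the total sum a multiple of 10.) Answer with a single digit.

Partial digits right→left: 4 1 1 8 1 6 8 6 6 4 5
Double every second digit counting from the check-digit position (so the 1st, 3rd, 5th, ... of the partial from the right).
  doubled (with −9 where >9): 8 2 2 7 3 1 → sum 23
  kept as-is: 1 8 6 6 4 → sum 25
Total = 23 + 25 = 48.
Check digit = (10 − (48 mod 10)) mod 10 = 2.

2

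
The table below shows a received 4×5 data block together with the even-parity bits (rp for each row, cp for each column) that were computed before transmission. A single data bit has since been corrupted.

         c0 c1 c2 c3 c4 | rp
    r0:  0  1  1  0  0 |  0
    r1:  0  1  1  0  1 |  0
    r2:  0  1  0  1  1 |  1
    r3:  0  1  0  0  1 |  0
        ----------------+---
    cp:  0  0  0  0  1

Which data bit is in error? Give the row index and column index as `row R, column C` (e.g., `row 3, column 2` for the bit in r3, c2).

Recompute each row's even parity and compare to rp:
  r0: data parity 0, sent rp 0 → ok
  r1: data parity 1, sent rp 0 → mismatch
  r2: data parity 1, sent rp 1 → ok
  r3: data parity 0, sent rp 0 → ok
Recompute each column's even parity and compare to cp:
  c0: data parity 0, sent cp 0 → ok
  c1: data parity 0, sent cp 0 → ok
  c2: data parity 0, sent cp 0 → ok
  c3: data parity 1, sent cp 0 → mismatch
  c4: data parity 1, sent cp 1 → ok
Exactly one row (r1) and one column (c3) fail → the flipped bit is at their intersection.

row 1, column 3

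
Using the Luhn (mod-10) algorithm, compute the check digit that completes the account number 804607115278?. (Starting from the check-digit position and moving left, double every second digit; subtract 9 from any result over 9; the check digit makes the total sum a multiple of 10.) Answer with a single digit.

Partial digits right→left: 8 7 2 5 1 1 7 0 6 4 0 8
Double every second digit counting from the check-digit position (so the 1st, 3rd, 5th, ... of the partial from the right).
  doubled (with −9 where >9): 7 4 2 5 3 0 → sum 21
  kept as-is: 7 5 1 0 4 8 → sum 25
Total = 21 + 25 = 46.
Check digit = (10 − (46 mod 10)) mod 10 = 4.

4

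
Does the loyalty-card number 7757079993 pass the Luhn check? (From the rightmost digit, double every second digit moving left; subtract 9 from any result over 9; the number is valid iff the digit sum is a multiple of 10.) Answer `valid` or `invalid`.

From the right, keep odd positions and double even positions (subtract 9 from any doubled value over 9):
  doubled (positions 2,4,...): 9 9 0 1 5 → sum 24
  kept (positions 1,3,...): 3 9 7 7 7 → sum 33
Total = 57.
57 mod 10 = 7, so the number is invalid.

invalid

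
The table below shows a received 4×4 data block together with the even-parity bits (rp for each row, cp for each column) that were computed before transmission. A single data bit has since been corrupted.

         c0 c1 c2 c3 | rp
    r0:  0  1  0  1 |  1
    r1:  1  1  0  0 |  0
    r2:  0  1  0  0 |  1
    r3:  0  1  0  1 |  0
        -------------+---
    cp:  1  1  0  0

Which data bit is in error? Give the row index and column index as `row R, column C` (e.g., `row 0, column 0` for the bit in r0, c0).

Recompute each row's even parity and compare to rp:
  r0: data parity 0, sent rp 1 → mismatch
  r1: data parity 0, sent rp 0 → ok
  r2: data parity 1, sent rp 1 → ok
  r3: data parity 0, sent rp 0 → ok
Recompute each column's even parity and compare to cp:
  c0: data parity 1, sent cp 1 → ok
  c1: data parity 0, sent cp 1 → mismatch
  c2: data parity 0, sent cp 0 → ok
  c3: data parity 0, sent cp 0 → ok
Exactly one row (r0) and one column (c1) fail → the flipped bit is at their intersection.

row 0, column 1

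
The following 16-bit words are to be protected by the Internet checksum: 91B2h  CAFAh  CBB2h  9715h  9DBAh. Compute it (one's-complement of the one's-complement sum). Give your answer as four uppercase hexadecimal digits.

A2CF

One's-complement addition (fold any carry out of bit 15 back into bit 0):
  0x91B2 + 0xCAFA = 0x15CAC → wrap carry → 0x5CAD
  0x5CAD + 0xCBB2 = 0x1285F → wrap carry → 0x2860
  0x2860 + 0x9715 = 0x0BF75
  0xBF75 + 0x9DBA = 0x15D2F → wrap carry → 0x5D30
One's-complement sum = 0x5D30.
Checksum = ~0x5D30 & 0xFFFF = 0xA2CF.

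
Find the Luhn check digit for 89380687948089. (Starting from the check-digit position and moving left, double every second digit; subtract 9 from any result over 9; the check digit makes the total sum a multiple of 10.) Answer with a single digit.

5

Partial digits right→left: 9 8 0 8 4 9 7 8 6 0 8 3 9 8
Double every second digit counting from the check-digit position (so the 1st, 3rd, 5th, ... of the partial from the right).
  doubled (with −9 where >9): 9 0 8 5 3 7 9 → sum 41
  kept as-is: 8 8 9 8 0 3 8 → sum 44
Total = 41 + 44 = 85.
Check digit = (10 − (85 mod 10)) mod 10 = 5.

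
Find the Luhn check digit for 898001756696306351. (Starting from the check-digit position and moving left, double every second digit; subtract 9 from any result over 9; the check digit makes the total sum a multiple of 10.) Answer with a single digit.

Partial digits right→left: 1 5 3 6 0 3 6 9 6 6 5 7 1 0 0 8 9 8
Double every second digit counting from the check-digit position (so the 1st, 3rd, 5th, ... of the partial from the right).
  doubled (with −9 where >9): 2 6 0 3 3 1 2 0 9 → sum 26
  kept as-is: 5 6 3 9 6 7 0 8 8 → sum 52
Total = 26 + 52 = 78.
Check digit = (10 − (78 mod 10)) mod 10 = 2.

2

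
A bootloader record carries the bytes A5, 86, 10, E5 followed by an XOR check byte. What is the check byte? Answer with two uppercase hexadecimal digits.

D6

XOR the bytes together:
  start with 0xA5
  0xA5 ⊕ 0x86 = 0x23
  0x23 ⊕ 0x10 = 0x33
  0x33 ⊕ 0xE5 = 0xD6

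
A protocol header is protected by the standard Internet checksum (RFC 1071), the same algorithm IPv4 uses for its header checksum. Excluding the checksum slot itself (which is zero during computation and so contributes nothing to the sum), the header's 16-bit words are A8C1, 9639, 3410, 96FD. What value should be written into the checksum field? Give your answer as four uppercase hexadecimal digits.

One's-complement addition (fold any carry out of bit 15 back into bit 0):
  0xA8C1 + 0x9639 = 0x13EFA → wrap carry → 0x3EFB
  0x3EFB + 0x3410 = 0x0730B
  0x730B + 0x96FD = 0x10A08 → wrap carry → 0x0A09
One's-complement sum = 0x0A09.
Checksum = ~0x0A09 & 0xFFFF = 0xF5F6.

F5F6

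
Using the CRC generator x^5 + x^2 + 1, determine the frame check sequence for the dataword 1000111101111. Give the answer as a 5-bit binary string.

Append 5 zeros: 100011110111100000. Divide by 100101 (XOR where the leading bit is 1):
  pos 0: 100011 XOR 100101 = 000110
  pos 3: 110110 XOR 100101 = 010011
  pos 4: 100111 XOR 100101 = 000010
  pos 8: 101110 XOR 100101 = 001011
  pos 10: 101100 XOR 100101 = 001001
  pos 12: 100100 XOR 100101 = 000001
Remainder (last 5 bits) = 00001. This is the CRC / FCS.

00001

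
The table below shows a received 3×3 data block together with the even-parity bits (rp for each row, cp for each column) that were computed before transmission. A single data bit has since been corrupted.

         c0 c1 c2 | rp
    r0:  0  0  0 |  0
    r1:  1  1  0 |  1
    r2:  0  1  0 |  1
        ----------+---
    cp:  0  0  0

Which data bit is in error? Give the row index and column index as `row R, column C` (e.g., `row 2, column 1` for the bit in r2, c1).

row 1, column 0

Recompute each row's even parity and compare to rp:
  r0: data parity 0, sent rp 0 → ok
  r1: data parity 0, sent rp 1 → mismatch
  r2: data parity 1, sent rp 1 → ok
Recompute each column's even parity and compare to cp:
  c0: data parity 1, sent cp 0 → mismatch
  c1: data parity 0, sent cp 0 → ok
  c2: data parity 0, sent cp 0 → ok
Exactly one row (r1) and one column (c0) fail → the flipped bit is at their intersection.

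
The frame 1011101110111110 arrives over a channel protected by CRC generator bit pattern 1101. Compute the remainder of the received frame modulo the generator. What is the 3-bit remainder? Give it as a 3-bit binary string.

Modulo-2 division of 1011101110111110 by 1101:
  pos 0: 1011 XOR 1101 = 0110
  pos 1: 1101 XOR 1101 = 0000
  pos 6: 1110 XOR 1101 = 0011
  pos 8: 1111 XOR 1101 = 0010
  pos 10: 1011 XOR 1101 = 0110
  pos 11: 1101 XOR 1101 = 0000
Remainder = 000 (zero — the frame passes the CRC check).

000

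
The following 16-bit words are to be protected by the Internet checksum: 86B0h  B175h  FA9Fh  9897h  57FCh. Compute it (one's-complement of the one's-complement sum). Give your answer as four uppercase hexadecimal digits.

One's-complement addition (fold any carry out of bit 15 back into bit 0):
  0x86B0 + 0xB175 = 0x13825 → wrap carry → 0x3826
  0x3826 + 0xFA9F = 0x132C5 → wrap carry → 0x32C6
  0x32C6 + 0x9897 = 0x0CB5D
  0xCB5D + 0x57FC = 0x12359 → wrap carry → 0x235A
One's-complement sum = 0x235A.
Checksum = ~0x235A & 0xFFFF = 0xDCA5.

DCA5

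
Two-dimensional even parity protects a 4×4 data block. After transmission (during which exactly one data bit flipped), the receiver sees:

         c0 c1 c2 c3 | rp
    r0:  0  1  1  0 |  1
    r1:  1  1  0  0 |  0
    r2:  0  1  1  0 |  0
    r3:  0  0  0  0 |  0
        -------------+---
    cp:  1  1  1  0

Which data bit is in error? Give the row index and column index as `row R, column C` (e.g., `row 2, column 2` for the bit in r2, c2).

Recompute each row's even parity and compare to rp:
  r0: data parity 0, sent rp 1 → mismatch
  r1: data parity 0, sent rp 0 → ok
  r2: data parity 0, sent rp 0 → ok
  r3: data parity 0, sent rp 0 → ok
Recompute each column's even parity and compare to cp:
  c0: data parity 1, sent cp 1 → ok
  c1: data parity 1, sent cp 1 → ok
  c2: data parity 0, sent cp 1 → mismatch
  c3: data parity 0, sent cp 0 → ok
Exactly one row (r0) and one column (c2) fail → the flipped bit is at their intersection.

row 0, column 2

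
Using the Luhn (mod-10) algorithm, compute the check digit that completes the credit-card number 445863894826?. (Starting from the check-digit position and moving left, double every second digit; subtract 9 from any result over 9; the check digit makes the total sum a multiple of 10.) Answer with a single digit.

1

Partial digits right→left: 6 2 8 4 9 8 3 6 8 5 4 4
Double every second digit counting from the check-digit position (so the 1st, 3rd, 5th, ... of the partial from the right).
  doubled (with −9 where >9): 3 7 9 6 7 8 → sum 40
  kept as-is: 2 4 8 6 5 4 → sum 29
Total = 40 + 29 = 69.
Check digit = (10 − (69 mod 10)) mod 10 = 1.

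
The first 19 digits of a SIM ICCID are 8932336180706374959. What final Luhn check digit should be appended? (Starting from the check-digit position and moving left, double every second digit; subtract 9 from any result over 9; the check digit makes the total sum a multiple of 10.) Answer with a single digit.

3

Partial digits right→left: 9 5 9 4 7 3 6 0 7 0 8 1 6 3 3 2 3 9 8
Double every second digit counting from the check-digit position (so the 1st, 3rd, 5th, ... of the partial from the right).
  doubled (with −9 where >9): 9 9 5 3 5 7 3 6 6 7 → sum 60
  kept as-is: 5 4 3 0 0 1 3 2 9 → sum 27
Total = 60 + 27 = 87.
Check digit = (10 − (87 mod 10)) mod 10 = 3.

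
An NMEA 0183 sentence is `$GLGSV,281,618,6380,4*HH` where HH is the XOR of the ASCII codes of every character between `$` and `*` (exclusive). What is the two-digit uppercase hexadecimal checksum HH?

74

XOR the ASCII codes of the payload characters:
  'G' = 0x47 → acc = 0x47
  'L' = 0x4C → acc = 0x0B
  'G' = 0x47 → acc = 0x4C
  'S' = 0x53 → acc = 0x1F
  'V' = 0x56 → acc = 0x49
  ',' = 0x2C → acc = 0x65
  '2' = 0x32 → acc = 0x57
  '8' = 0x38 → acc = 0x6F
  '1' = 0x31 → acc = 0x5E
  ',' = 0x2C → acc = 0x72
  '6' = 0x36 → acc = 0x44
  '1' = 0x31 → acc = 0x75
  '8' = 0x38 → acc = 0x4D
  ',' = 0x2C → acc = 0x61
  '6' = 0x36 → acc = 0x57
  '3' = 0x33 → acc = 0x64
  '8' = 0x38 → acc = 0x5C
  '0' = 0x30 → acc = 0x6C
  ',' = 0x2C → acc = 0x40
  '4' = 0x34 → acc = 0x74
Checksum = 0x74.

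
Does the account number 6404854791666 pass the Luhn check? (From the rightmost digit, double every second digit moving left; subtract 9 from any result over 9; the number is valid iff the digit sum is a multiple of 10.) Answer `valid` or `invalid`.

From the right, keep odd positions and double even positions (subtract 9 from any doubled value over 9):
  doubled (positions 2,4,...): 3 2 5 1 8 8 → sum 27
  kept (positions 1,3,...): 6 6 9 4 8 0 6 → sum 39
Total = 66.
66 mod 10 = 6, so the number is invalid.

invalid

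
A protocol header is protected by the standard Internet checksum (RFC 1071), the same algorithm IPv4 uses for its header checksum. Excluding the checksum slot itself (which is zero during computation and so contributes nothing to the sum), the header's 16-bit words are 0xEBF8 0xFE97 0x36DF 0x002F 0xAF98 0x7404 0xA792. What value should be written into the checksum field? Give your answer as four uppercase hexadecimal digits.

1331

One's-complement addition (fold any carry out of bit 15 back into bit 0):
  0xEBF8 + 0xFE97 = 0x1EA8F → wrap carry → 0xEA90
  0xEA90 + 0x36DF = 0x1216F → wrap carry → 0x2170
  0x2170 + 0x002F = 0x0219F
  0x219F + 0xAF98 = 0x0D137
  0xD137 + 0x7404 = 0x1453B → wrap carry → 0x453C
  0x453C + 0xA792 = 0x0ECCE
One's-complement sum = 0xECCE.
Checksum = ~0xECCE & 0xFFFF = 0x1331.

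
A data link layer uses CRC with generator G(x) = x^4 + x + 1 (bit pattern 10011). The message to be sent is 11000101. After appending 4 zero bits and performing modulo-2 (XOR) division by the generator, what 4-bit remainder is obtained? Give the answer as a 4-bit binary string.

Append 4 zeros: 110001010000. Divide by 10011 (XOR where the leading bit is 1):
  pos 0: 11000 XOR 10011 = 01011
  pos 1: 10111 XOR 10011 = 00100
  pos 3: 10001 XOR 10011 = 00010
  pos 6: 10000 XOR 10011 = 00011
Remainder (last 4 bits) = 0110. This is the CRC / FCS.

0110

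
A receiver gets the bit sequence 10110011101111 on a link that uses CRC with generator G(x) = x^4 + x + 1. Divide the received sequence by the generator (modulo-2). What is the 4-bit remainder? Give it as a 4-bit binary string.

Modulo-2 division of 10110011101111 by 10011:
  pos 0: 10110 XOR 10011 = 00101
  pos 2: 10101 XOR 10011 = 00110
  pos 4: 11011 XOR 10011 = 01000
  pos 5: 10000 XOR 10011 = 00011
  pos 8: 11111 XOR 10011 = 01100
  pos 9: 11001 XOR 10011 = 01010
Remainder = 1010 (nonzero — an error is detected).

1010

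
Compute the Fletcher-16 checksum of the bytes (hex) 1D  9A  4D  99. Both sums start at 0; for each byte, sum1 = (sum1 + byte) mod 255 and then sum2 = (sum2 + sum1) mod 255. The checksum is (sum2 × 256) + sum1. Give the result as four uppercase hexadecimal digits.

Running sums (mod 255):
  after byte 0 (1D): sum1=29, sum2=29
  after byte 1 (9A): sum1=183, sum2=212
  after byte 2 (4D): sum1=5, sum2=217
  after byte 3 (99): sum1=158, sum2=120
Checksum = sum2·256 + sum1 = 120·256 + 158 = 30878 = 0x789E.

789E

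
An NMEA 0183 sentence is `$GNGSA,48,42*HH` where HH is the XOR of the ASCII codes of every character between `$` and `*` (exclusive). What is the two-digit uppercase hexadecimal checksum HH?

XOR the ASCII codes of the payload characters:
  'G' = 0x47 → acc = 0x47
  'N' = 0x4E → acc = 0x09
  'G' = 0x47 → acc = 0x4E
  'S' = 0x53 → acc = 0x1D
  'A' = 0x41 → acc = 0x5C
  ',' = 0x2C → acc = 0x70
  '4' = 0x34 → acc = 0x44
  '8' = 0x38 → acc = 0x7C
  ',' = 0x2C → acc = 0x50
  '4' = 0x34 → acc = 0x64
  '2' = 0x32 → acc = 0x56
Checksum = 0x56.

56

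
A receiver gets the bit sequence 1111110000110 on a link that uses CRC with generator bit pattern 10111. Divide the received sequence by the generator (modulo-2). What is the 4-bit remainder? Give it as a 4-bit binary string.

0000

Modulo-2 division of 1111110000110 by 10111:
  pos 0: 11111 XOR 10111 = 01000
  pos 1: 10001 XOR 10111 = 00110
  pos 3: 11000 XOR 10111 = 01111
  pos 4: 11110 XOR 10111 = 01001
  pos 5: 10010 XOR 10111 = 00101
  pos 7: 10111 XOR 10111 = 00000
Remainder = 0000 (zero — the frame passes the CRC check).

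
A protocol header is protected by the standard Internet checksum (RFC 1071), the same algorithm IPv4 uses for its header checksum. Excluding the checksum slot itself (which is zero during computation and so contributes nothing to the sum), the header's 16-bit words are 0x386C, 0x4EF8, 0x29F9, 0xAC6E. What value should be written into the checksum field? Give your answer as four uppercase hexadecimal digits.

One's-complement addition (fold any carry out of bit 15 back into bit 0):
  0x386C + 0x4EF8 = 0x08764
  0x8764 + 0x29F9 = 0x0B15D
  0xB15D + 0xAC6E = 0x15DCB → wrap carry → 0x5DCC
One's-complement sum = 0x5DCC.
Checksum = ~0x5DCC & 0xFFFF = 0xA233.

A233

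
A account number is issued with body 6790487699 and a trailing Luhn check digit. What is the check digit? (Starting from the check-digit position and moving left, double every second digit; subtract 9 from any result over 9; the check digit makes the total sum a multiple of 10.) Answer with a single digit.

Partial digits right→left: 9 9 6 7 8 4 0 9 7 6
Double every second digit counting from the check-digit position (so the 1st, 3rd, 5th, ... of the partial from the right).
  doubled (with −9 where >9): 9 3 7 0 5 → sum 24
  kept as-is: 9 7 4 9 6 → sum 35
Total = 24 + 35 = 59.
Check digit = (10 − (59 mod 10)) mod 10 = 1.

1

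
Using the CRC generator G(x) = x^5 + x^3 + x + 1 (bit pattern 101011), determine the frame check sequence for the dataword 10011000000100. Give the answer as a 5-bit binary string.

11011

Append 5 zeros: 1001100000010000000. Divide by 101011 (XOR where the leading bit is 1):
  pos 0: 100110 XOR 101011 = 001101
  pos 2: 110100 XOR 101011 = 011111
  pos 3: 111110 XOR 101011 = 010101
  pos 4: 101010 XOR 101011 = 000001
  pos 9: 101000 XOR 101011 = 000011
  pos 13: 110000 XOR 101011 = 011011
Remainder (last 5 bits) = 11011. This is the CRC / FCS.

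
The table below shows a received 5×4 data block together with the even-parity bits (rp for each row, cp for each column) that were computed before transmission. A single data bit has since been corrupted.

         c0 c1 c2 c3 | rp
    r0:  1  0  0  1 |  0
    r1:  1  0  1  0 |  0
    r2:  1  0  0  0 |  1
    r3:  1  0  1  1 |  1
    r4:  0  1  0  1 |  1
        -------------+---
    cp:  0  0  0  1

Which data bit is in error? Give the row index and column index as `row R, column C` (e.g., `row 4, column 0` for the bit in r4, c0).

Recompute each row's even parity and compare to rp:
  r0: data parity 0, sent rp 0 → ok
  r1: data parity 0, sent rp 0 → ok
  r2: data parity 1, sent rp 1 → ok
  r3: data parity 1, sent rp 1 → ok
  r4: data parity 0, sent rp 1 → mismatch
Recompute each column's even parity and compare to cp:
  c0: data parity 0, sent cp 0 → ok
  c1: data parity 1, sent cp 0 → mismatch
  c2: data parity 0, sent cp 0 → ok
  c3: data parity 1, sent cp 1 → ok
Exactly one row (r4) and one column (c1) fail → the flipped bit is at their intersection.

row 4, column 1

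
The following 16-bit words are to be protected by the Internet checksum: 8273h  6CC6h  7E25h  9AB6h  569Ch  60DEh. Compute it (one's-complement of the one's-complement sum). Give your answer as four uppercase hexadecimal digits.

406F

One's-complement addition (fold any carry out of bit 15 back into bit 0):
  0x8273 + 0x6CC6 = 0x0EF39
  0xEF39 + 0x7E25 = 0x16D5E → wrap carry → 0x6D5F
  0x6D5F + 0x9AB6 = 0x10815 → wrap carry → 0x0816
  0x0816 + 0x569C = 0x05EB2
  0x5EB2 + 0x60DE = 0x0BF90
One's-complement sum = 0xBF90.
Checksum = ~0xBF90 & 0xFFFF = 0x406F.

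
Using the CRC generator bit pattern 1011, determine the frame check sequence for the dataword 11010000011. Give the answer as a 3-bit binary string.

100

Append 3 zeros: 11010000011000. Divide by 1011 (XOR where the leading bit is 1):
  pos 0: 1101 XOR 1011 = 0110
  pos 1: 1100 XOR 1011 = 0111
  pos 2: 1110 XOR 1011 = 0101
  pos 3: 1010 XOR 1011 = 0001
  pos 6: 1001 XOR 1011 = 0010
  pos 8: 1010 XOR 1011 = 0001
Remainder (last 3 bits) = 100. This is the CRC / FCS.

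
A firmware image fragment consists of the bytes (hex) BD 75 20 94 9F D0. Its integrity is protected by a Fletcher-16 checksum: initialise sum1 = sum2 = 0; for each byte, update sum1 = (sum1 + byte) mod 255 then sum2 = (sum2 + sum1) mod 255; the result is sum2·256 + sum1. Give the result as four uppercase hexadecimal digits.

0C58

Running sums (mod 255):
  after byte 0 (BD): sum1=189, sum2=189
  after byte 1 (75): sum1=51, sum2=240
  after byte 2 (20): sum1=83, sum2=68
  after byte 3 (94): sum1=231, sum2=44
  after byte 4 (9F): sum1=135, sum2=179
  after byte 5 (D0): sum1=88, sum2=12
Checksum = sum2·256 + sum1 = 12·256 + 88 = 3160 = 0x0C58.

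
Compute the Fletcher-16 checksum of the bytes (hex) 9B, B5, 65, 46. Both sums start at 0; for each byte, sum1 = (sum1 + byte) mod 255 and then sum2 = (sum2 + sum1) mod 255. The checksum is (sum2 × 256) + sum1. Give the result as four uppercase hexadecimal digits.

Running sums (mod 255):
  after byte 0 (9B): sum1=155, sum2=155
  after byte 1 (B5): sum1=81, sum2=236
  after byte 2 (65): sum1=182, sum2=163
  after byte 3 (46): sum1=252, sum2=160
Checksum = sum2·256 + sum1 = 160·256 + 252 = 41212 = 0xA0FC.

A0FC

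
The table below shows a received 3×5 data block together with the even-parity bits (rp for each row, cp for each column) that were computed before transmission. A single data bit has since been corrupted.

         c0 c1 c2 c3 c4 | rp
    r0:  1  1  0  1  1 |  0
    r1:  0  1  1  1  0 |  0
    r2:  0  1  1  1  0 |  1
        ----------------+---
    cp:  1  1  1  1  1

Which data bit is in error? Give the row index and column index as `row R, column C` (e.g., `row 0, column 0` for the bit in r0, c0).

Recompute each row's even parity and compare to rp:
  r0: data parity 0, sent rp 0 → ok
  r1: data parity 1, sent rp 0 → mismatch
  r2: data parity 1, sent rp 1 → ok
Recompute each column's even parity and compare to cp:
  c0: data parity 1, sent cp 1 → ok
  c1: data parity 1, sent cp 1 → ok
  c2: data parity 0, sent cp 1 → mismatch
  c3: data parity 1, sent cp 1 → ok
  c4: data parity 1, sent cp 1 → ok
Exactly one row (r1) and one column (c2) fail → the flipped bit is at their intersection.

row 1, column 2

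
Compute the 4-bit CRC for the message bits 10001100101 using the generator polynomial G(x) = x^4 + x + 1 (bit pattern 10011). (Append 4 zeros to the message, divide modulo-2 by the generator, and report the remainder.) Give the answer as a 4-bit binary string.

1011

Append 4 zeros: 100011001010000. Divide by 10011 (XOR where the leading bit is 1):
  pos 0: 10001 XOR 10011 = 00010
  pos 3: 10100 XOR 10011 = 00111
  pos 5: 11110 XOR 10011 = 01101
  pos 6: 11011 XOR 10011 = 01000
  pos 7: 10000 XOR 10011 = 00011
  pos 10: 11000 XOR 10011 = 01011
Remainder (last 4 bits) = 1011. This is the CRC / FCS.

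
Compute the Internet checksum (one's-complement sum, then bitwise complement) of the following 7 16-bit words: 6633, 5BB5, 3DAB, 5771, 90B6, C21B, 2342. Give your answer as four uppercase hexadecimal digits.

One's-complement addition (fold any carry out of bit 15 back into bit 0):
  0x6633 + 0x5BB5 = 0x0C1E8
  0xC1E8 + 0x3DAB = 0x0FF93
  0xFF93 + 0x5771 = 0x15704 → wrap carry → 0x5705
  0x5705 + 0x90B6 = 0x0E7BB
  0xE7BB + 0xC21B = 0x1A9D6 → wrap carry → 0xA9D7
  0xA9D7 + 0x2342 = 0x0CD19
One's-complement sum = 0xCD19.
Checksum = ~0xCD19 & 0xFFFF = 0x32E6.

32E6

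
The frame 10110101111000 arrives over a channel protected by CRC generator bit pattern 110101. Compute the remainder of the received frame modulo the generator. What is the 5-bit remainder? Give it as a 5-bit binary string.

Modulo-2 division of 10110101111000 by 110101:
  pos 0: 101101 XOR 110101 = 011000
  pos 1: 110000 XOR 110101 = 000101
  pos 4: 101111 XOR 110101 = 011010
  pos 5: 110101 XOR 110101 = 000000
Remainder = 00000 (zero — the frame passes the CRC check).

00000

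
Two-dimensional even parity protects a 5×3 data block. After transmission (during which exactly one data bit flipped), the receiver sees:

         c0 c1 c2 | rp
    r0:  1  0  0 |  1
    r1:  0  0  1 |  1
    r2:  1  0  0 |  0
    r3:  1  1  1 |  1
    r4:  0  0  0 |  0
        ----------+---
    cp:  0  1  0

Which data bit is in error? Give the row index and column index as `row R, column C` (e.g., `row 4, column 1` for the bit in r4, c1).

Recompute each row's even parity and compare to rp:
  r0: data parity 1, sent rp 1 → ok
  r1: data parity 1, sent rp 1 → ok
  r2: data parity 1, sent rp 0 → mismatch
  r3: data parity 1, sent rp 1 → ok
  r4: data parity 0, sent rp 0 → ok
Recompute each column's even parity and compare to cp:
  c0: data parity 1, sent cp 0 → mismatch
  c1: data parity 1, sent cp 1 → ok
  c2: data parity 0, sent cp 0 → ok
Exactly one row (r2) and one column (c0) fail → the flipped bit is at their intersection.

row 2, column 0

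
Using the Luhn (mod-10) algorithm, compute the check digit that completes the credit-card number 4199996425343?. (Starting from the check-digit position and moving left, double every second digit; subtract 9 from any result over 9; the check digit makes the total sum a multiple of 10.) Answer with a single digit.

Partial digits right→left: 3 4 3 5 2 4 6 9 9 9 9 1 4
Double every second digit counting from the check-digit position (so the 1st, 3rd, 5th, ... of the partial from the right).
  doubled (with −9 where >9): 6 6 4 3 9 9 8 → sum 45
  kept as-is: 4 5 4 9 9 1 → sum 32
Total = 45 + 32 = 77.
Check digit = (10 − (77 mod 10)) mod 10 = 3.

3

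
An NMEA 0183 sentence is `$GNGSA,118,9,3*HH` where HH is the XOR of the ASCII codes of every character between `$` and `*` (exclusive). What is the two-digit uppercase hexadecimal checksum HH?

XOR the ASCII codes of the payload characters:
  'G' = 0x47 → acc = 0x47
  'N' = 0x4E → acc = 0x09
  'G' = 0x47 → acc = 0x4E
  'S' = 0x53 → acc = 0x1D
  'A' = 0x41 → acc = 0x5C
  ',' = 0x2C → acc = 0x70
  '1' = 0x31 → acc = 0x41
  '1' = 0x31 → acc = 0x70
  '8' = 0x38 → acc = 0x48
  ',' = 0x2C → acc = 0x64
  '9' = 0x39 → acc = 0x5D
  ',' = 0x2C → acc = 0x71
  '3' = 0x33 → acc = 0x42
Checksum = 0x42.

42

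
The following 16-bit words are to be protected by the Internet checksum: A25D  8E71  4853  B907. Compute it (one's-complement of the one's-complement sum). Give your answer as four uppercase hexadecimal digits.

One's-complement addition (fold any carry out of bit 15 back into bit 0):
  0xA25D + 0x8E71 = 0x130CE → wrap carry → 0x30CF
  0x30CF + 0x4853 = 0x07922
  0x7922 + 0xB907 = 0x13229 → wrap carry → 0x322A
One's-complement sum = 0x322A.
Checksum = ~0x322A & 0xFFFF = 0xCDD5.

CDD5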